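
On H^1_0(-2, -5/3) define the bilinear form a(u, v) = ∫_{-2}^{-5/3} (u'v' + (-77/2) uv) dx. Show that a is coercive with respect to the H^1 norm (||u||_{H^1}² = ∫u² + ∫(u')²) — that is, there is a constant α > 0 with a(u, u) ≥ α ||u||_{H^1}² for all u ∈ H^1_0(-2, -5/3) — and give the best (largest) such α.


α = (-77 + 18*π^2)/(2*(1 + 9*π^2))

Coercivity of a(·,·) on H^1_0(-2, -5/3) means a(u, u) ≥ α ||u||_{H^1}² for every u ∈ H^1_0.
The interval has length L = 1/3, and Poincaré/coercivity depend only on L. Here a(u, u) = ∫(u')² + (-77/2)·∫u².
Here c = -77/2 < 0 with |c| < (π/L)² = 9*π^2, so coercivity still holds. The condition a(u,u) ≥ α||u||_{H^1}² reads (1−α)∫(u')² ≥ (α−c)∫u². Any admissible α is ≤ 1 (rapidly oscillating u have ∫u²/∫(u')² → 0), and α = 1 would force 0 ≥ (1−c)∫u², impossible since c < 1; so 1−α > 0. By the sharp Poincaré inequality on H^1_0 of an interval of length L, ∫(u')² ≥ (π/L)²∫u² with equality for the first sine mode sin(π(x−x₀)/L) (x₀ the left endpoint), so the inequality holds for all u iff (1−α)(π/L)² ≥ α − c, i.e. α ≤ ((π/L)² + c)/((π/L)² + 1) = (1 + c(L/π)²)/(1 + (L/π)²). (Direct route, valid since c ≤ 0: Poincaré gives c∫u² ≥ c(L/π)²∫(u')², so a(u,u) ≥ (1 + c(L/π)²)∫(u')², while ||u||_{H^1}² ≤ (1 + (L/π)²)∫(u')²; dividing yields the same α.) With (π/L)² = 9*π^2 and c = -77/2, the largest admissible constant is α = ((π/L)² + c)/((π/L)² + 1).
Simplifying, α = (-77 + 18*π^2)/(2*(1 + 9*π^2)).


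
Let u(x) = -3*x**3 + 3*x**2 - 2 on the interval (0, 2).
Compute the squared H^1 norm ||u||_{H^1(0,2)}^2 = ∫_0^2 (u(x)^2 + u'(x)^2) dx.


||u||_{H^1}^2 = 1656/7

The H^1 norm (squared) on an interval (0, L) is
  ||u||_{H^1}^2 = ∫_0^L u(x)^2 dx + ∫_0^L u'(x)^2 dx.
Compute u'(x) = -9*x**2 + 6*x.
Then u(x)^2 = 9*x**6 - 18*x**5 + 9*x**4 + 12*x**3 - 12*x**2 + 4 and u'(x)^2 = 81*x**4 - 108*x**3 + 36*x**2.
Integrate each monomial from 0 to 2 using ∫_0^2 c·x^n dx = c·2^(n+1)/(n+1):
  ∫_0^2 u(x)^2 dx = ∫_0^2 (9*x^6 - 18*x^5 + 9*x^4 + 12*x^3 - 12*x^2 + 4) dx. Term by term:
    ∫_0^2 9*x^6 dx = 1152/7;  ∫_0^2 -18*x^5 dx = -192;  ∫_0^2 9*x^4 dx = 288/5;
    ∫_0^2 12*x^3 dx = 48;  ∫_0^2 -12*x^2 dx = -32;  ∫_0^2 4 dx = 8.
  Sum: 1152/7 − 192 + 288/5 + 48 − 32 + 8 = 1896/35.
  ∫_0^2 u'(x)^2 dx = ∫_0^2 (81*x^4 - 108*x^3 + 36*x^2) dx. Term by term:
    ∫_0^2 81*x^4 dx = 2592/5;  ∫_0^2 -108*x^3 dx = -432;  ∫_0^2 36*x^2 dx = 96.
  Sum: 2592/5 − 432 + 96 = 912/5.
Adding: ||u||_{H^1}^2 = 1896/35 + 912/5 = 1656/7.


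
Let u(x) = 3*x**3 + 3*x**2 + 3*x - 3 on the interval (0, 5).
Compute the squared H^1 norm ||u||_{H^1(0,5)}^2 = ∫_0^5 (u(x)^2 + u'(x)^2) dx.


||u||_{H^1}^2 = 1647705/7

The H^1 norm (squared) on an interval (0, L) is
  ||u||_{H^1}^2 = ∫_0^L u(x)^2 dx + ∫_0^L u'(x)^2 dx.
Compute u'(x) = 9*x**2 + 6*x + 3.
Then u(x)^2 = 9*x**6 + 18*x**5 + 27*x**4 - 9*x**2 - 18*x + 9 and u'(x)^2 = 81*x**4 + 108*x**3 + 90*x**2 + 36*x + 9.
Integrate each monomial from 0 to 5 using ∫_0^5 c·x^n dx = c·5^(n+1)/(n+1):
  ∫_0^5 u(x)^2 dx = ∫_0^5 (9*x^6 + 18*x^5 + 27*x^4 - 9*x^2 - 18*x + 9) dx. Term by term:
    ∫_0^5 9*x^6 dx = 703125/7;  ∫_0^5 18*x^5 dx = 46875;  ∫_0^5 27*x^4 dx = 16875;
    ∫_0^5 -9*x^2 dx = -375;  ∫_0^5 -18*x dx = -225;  ∫_0^5 9 dx = 45.
  Sum: 703125/7 + 46875 + 16875 − 375 − 225 + 45 = 1145490/7.
  ∫_0^5 u'(x)^2 dx = ∫_0^5 (81*x^4 + 108*x^3 + 90*x^2 + 36*x + 9) dx. Term by term:
    ∫_0^5 81*x^4 dx = 50625;  ∫_0^5 108*x^3 dx = 16875;  ∫_0^5 90*x^2 dx = 3750;
    ∫_0^5 36*x dx = 450;  ∫_0^5 9 dx = 45.
  Sum: 50625 + 16875 + 3750 + 450 + 45 = 71745.
Adding: ||u||_{H^1}^2 = 1145490/7 + 71745 = 1647705/7.


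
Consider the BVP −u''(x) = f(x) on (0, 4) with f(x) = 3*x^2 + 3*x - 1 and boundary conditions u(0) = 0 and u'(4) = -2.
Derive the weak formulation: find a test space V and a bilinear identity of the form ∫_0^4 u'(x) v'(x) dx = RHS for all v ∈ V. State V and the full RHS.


V = {v ∈ H^1(0, 4) : v(0) = 0} (test functions vanish at x = 0 where u is specified); weak form: ∫_0^4 u'v' dx = ∫_0^4 (3*x^2 + 3*x - 1) v dx − 2·v(4) for all v ∈ V.

Multiply both sides by a test function v and integrate from 0 to 4:
  ∫_0^4 −u''(x) v(x) dx = ∫_0^4 f(x) v(x) dx.
Integrate the LHS by parts once:
  ∫_0^4 −u'' v dx = −[u'(x) v(x)]_0^4 + ∫_0^4 u'(x) v'(x) dx.
Thus ∫_0^4 u'(x) v'(x) dx = ∫_0^4 f(x) v(x) dx + [u'(x) v(x)]_0^4.
Choose V so that boundary terms are either known or forced to vanish.
Mixed BC: u(0) = 0 (Dirichlet) and u'(4) = -2 (Neumann). Define V = {v ∈ H^1(0, 4) : v(0) = 0}. Then [u' v]_0^4 = u'(4)·v(4) − u'(0)·0 = − 2·v(4).
Weak formulation: find u (satisfying any essential BC) such that ∫_0^4 u'(x) v'(x) dx = ∫_0^4 f v dx − 2·v(4) for all v ∈ V (Dirichlet at 0 absorbed into V; Neumann datum at x = 4 contributes the boundary term).
Substituting f(x) = 3*x^2 + 3*x - 1, the right-hand side is ∫_0^4 (3*x^2 + 3*x - 1) v dx − 2·v(4).


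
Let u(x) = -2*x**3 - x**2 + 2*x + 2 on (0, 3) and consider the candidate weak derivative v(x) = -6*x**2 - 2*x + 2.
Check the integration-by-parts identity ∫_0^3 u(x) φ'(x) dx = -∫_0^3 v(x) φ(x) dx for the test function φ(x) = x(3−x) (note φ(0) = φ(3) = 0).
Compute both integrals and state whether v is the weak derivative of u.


LHS = 387/5, RHS = 387/5. Yes, v = u' weakly.

u(x) = -2*x**3 - x**2 + 2*x + 2, classical derivative u'(x) = -6*x**2 - 2*x + 2.
φ(x) = x(3−x), so φ'(x) = 3 - 2*x.
Note φ(0) = φ(3) = 0, so the boundary term u·φ vanishes.
LHS = ∫_0^3 u(x) φ'(x) dx = ∫_0^3 (4*x^4 - 4*x^3 - 7*x^2 + 2*x + 6) dx. Term by term:
  ∫_0^3 4*x^4 dx = 972/5;  ∫_0^3 -4*x^3 dx = -81;  ∫_0^3 -7*x^2 dx = -63;
  ∫_0^3 2*x dx = 9;  ∫_0^3 6 dx = 18.
Sum: 972/5 − 81 − 63 + 9 + 18 = 387/5.
So LHS = 387/5.
∫_0^3 v(x) φ(x) dx = ∫_0^3 (6*x^4 - 16*x^3 - 8*x^2 + 6*x) dx. Term by term:
  ∫_0^3 6*x^4 dx = 1458/5;  ∫_0^3 -16*x^3 dx = -324;  ∫_0^3 -8*x^2 dx = -72;
  ∫_0^3 6*x dx = 27.
Sum: 1458/5 − 324 − 72 + 27 = -387/5.
So RHS = -∫_0^3 v(x) φ(x) dx = 387/5.
LHS = RHS, so the identity holds for this test φ.
Moreover u is smooth here and v(x) = u'(x) = -6*x**2 - 2*x + 2 pointwise, so the identity holds for every test function. Hence v is the weak derivative of u.


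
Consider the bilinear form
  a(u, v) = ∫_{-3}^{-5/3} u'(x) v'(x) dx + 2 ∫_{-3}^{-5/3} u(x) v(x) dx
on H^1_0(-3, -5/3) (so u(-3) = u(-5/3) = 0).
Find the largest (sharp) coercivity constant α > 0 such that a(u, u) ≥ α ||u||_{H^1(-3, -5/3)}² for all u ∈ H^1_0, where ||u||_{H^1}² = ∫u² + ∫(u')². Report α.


α = 1

Coercivity of a(·,·) on H^1_0(-3, -5/3) means a(u, u) ≥ α ||u||_{H^1}² for every u ∈ H^1_0.
The interval has length L = 4/3, and Poincaré/coercivity depend only on L. Here a(u, u) = ∫(u')² + (2)·∫u².
Here c = 2 ≥ 1, so a(u,u) = ∫(u')² + c∫u² ≥ ∫(u')² + ∫u² = ||u||_{H^1}², i.e. α = 1 works. No larger α is possible: a(u,u) ≥ α||u||_{H^1}² means (1−α)∫(u')² ≥ (α−c)∫u², and for the modes u_n = sin(nπ(x−x₀)/L) (x₀ the left endpoint) one has ∫u_n²/∫(u_n')² = (L/(nπ))² → 0, so a(u_n,u_n)/||u_n||_{H^1}² → 1. Hence the optimal constant is α = 1.
Therefore α = 1.


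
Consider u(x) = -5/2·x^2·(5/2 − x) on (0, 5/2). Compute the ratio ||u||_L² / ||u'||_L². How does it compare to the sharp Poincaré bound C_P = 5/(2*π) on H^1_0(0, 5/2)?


||u||_L² / ||u'||_L² = 5*sqrt(14)/28 < C_P = 5/(2*π).

u(x) = -5/2·x^2·(5/2 − x), so u'(x) = 5*x*(3*x - 5)/2.
u(x) = -5/2·x^2·(5/2 − x) vanishes at x = 0 and x = 5/2, so u ∈ H^1_0(0, 5/2). Differentiate via the product rule and integrate the resulting polynomials term by term.
  ∫_0^5/2 u² dx = ∫_0^5/2 (25*x^6/4 - 125*x^5/4 + 625*x^4/16) dx. Term by term:
    ∫_0^5/2 25*x^6/4 dx = 1953125/3584;  ∫_0^5/2 -125*x^5/4 dx = -1953125/1536;  ∫_0^5/2 625*x^4/16 dx = 390625/512.
  Sum: 1953125/3584 − 1953125/1536 + 390625/512 = 390625/10752.
  ∫_0^5/2 (u')² dx = ∫_0^5/2 (225*x^4/4 - 375*x^3/2 + 625*x^2/4) dx. Term by term:
    ∫_0^5/2 225*x^4/4 dx = 140625/128;  ∫_0^5/2 -375*x^3/2 dx = -234375/128;  ∫_0^5/2 625*x^2/4 dx = 78125/96.
  Sum: 140625/128 − 234375/128 + 78125/96 = 15625/192.
∫_0^5/2 u² dx = 390625/10752, so ||u||_L² = 625*sqrt(42)/672.
∫_0^5/2 (u')² dx = 15625/192, so ||u'||_L² = 125*sqrt(3)/24.
Ratio ||u||_L² / ||u'||_L² = 5*sqrt(14)/28.
Sharp Poincaré constant on H^1_0(0, 5/2) is C_P = L/π = 5/(2*π), achieved by sin(2*π/5·x).
A polynomial bump cannot attain the sharp Poincaré constant (only the first sine eigenfunction does), so the ratio is strictly less than C_P, consistent with ||u||_L² ≤ C_P ||u'||_L².


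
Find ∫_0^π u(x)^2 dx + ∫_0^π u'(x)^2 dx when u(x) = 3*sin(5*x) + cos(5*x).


||u||_{H^1(0,π)}^2 = 130*π

u'(x) = -5*sin(5*x) + 15*cos(5*x).
Expand u² and (u')² and integrate term by term on (0, π), using: for integers n ≥ 1, ∫_0^π sin²(nx) dx = ∫_0^π cos²(nx) dx = π/2; for n ≠ n', ∫_0^π sin(nx)sin(n'x) dx = ∫_0^π cos(nx)cos(n'x) dx = 0; and by product-to-sum, ∫_0^π sin(nx)cos(n'x) dx = ½∫_0^π [sin((n+n')x) + sin((n−n')x)] dx, which is 0 when n+n' is even and 2n/(n²−n'²) when n+n' is odd (it need not vanish on (0, π)).
  u² squared terms: (3)²·∫sin(5x)² dx = 9·π/2 = 9*π/2;  (1)²·∫cos(5x)² dx = 1·π/2 = π/2.
  u² cross terms: 2·(3)·(1)·∫sin(5x)·cos(5x) dx = 6·(0) = 0.
  So ∫_0^π u² dx = 9*π/2 + π/2 + 0 = 5*π.
  (u')² squared terms: (-5)²·∫sin(5x)² dx = 25·π/2 = 25*π/2;  (15)²·∫cos(5x)² dx = 225·π/2 = 225*π/2.
  (u')² cross terms: 2·(-5)·(15)·∫sin(5x)·cos(5x) dx = -150·(0) = 0.
  So ∫_0^π (u')² dx = 25*π/2 + 225*π/2 + 0 = 125*π.
||u||_{H^1}^2 = (5*π) + (125*π) = 130*π.


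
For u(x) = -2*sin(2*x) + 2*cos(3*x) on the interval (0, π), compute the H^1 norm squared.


||u||_{H^1(0,π)}^2 = 64 + 30*π

u'(x) = -6*sin(3*x) - 4*cos(2*x).
Expand u² and (u')² and integrate term by term on (0, π), using: for integers n ≥ 1, ∫_0^π sin²(nx) dx = ∫_0^π cos²(nx) dx = π/2; for n ≠ n', ∫_0^π sin(nx)sin(n'x) dx = ∫_0^π cos(nx)cos(n'x) dx = 0; and by product-to-sum, ∫_0^π sin(nx)cos(n'x) dx = ½∫_0^π [sin((n+n')x) + sin((n−n')x)] dx, which is 0 when n+n' is even and 2n/(n²−n'²) when n+n' is odd (it need not vanish on (0, π)).
  u² squared terms: (-2)²·∫sin(2x)² dx = 4·π/2 = 2*π;  (2)²·∫cos(3x)² dx = 4·π/2 = 2*π.
  u² cross terms: 2·(-2)·(2)·∫sin(2x)·cos(3x) dx = -8·(-4/5) = 32/5.
  So ∫_0^π u² dx = 2*π + 2*π + 32/5 = 32/5 + 4*π.
  (u')² squared terms: (-6)²·∫sin(3x)² dx = 36·π/2 = 18*π;  (-4)²·∫cos(2x)² dx = 16·π/2 = 8*π.
  (u')² cross terms: 2·(-6)·(-4)·∫sin(3x)·cos(2x) dx = 48·(6/5) = 288/5.
  So ∫_0^π (u')² dx = 18*π + 8*π + 288/5 = 288/5 + 26*π.
||u||_{H^1}^2 = (32/5 + 4*π) + (288/5 + 26*π) = 64 + 30*π.


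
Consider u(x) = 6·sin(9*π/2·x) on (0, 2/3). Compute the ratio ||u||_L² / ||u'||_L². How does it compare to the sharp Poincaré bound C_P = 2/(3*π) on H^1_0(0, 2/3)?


||u||_L² / ||u'||_L² = 2/(9*π) < C_P = 2/(3*π).

u(x) = 6·sin(9*π/2·x), so u'(x) = 27*π*cos(9*π*x/2).
Writing u(x) = A·sin(kπx/L) with A = 6 and k = 3, use ∫_0^L sin²(kπx/L) dx = L/2 and ∫_0^L cos²(kπx/L) dx = L/2.
u² = 36·sin²(9*π/2·x) and (u')² = 729*π^2·cos²(9*π/2·x), and each of sin², cos² integrates to L/2 = 1/3 over (0, 2/3).
∫_0^2/3 u² dx = 12, so ||u||_L² = 2*sqrt(3).
∫_0^2/3 (u')² dx = 243*π^2, so ||u'||_L² = 9*sqrt(3)*π.
Ratio ||u||_L² / ||u'||_L² = 2/(9*π).
Sharp Poincaré constant on H^1_0(0, 2/3) is C_P = L/π = 2/(3*π), achieved by sin(3*π/2·x).
This is the k = 3 harmonic; the ratio L/(kπ) is strictly less than C_P = L/π, consistent with the sharp inequality ||u||_L² ≤ C_P ||u'||_L².


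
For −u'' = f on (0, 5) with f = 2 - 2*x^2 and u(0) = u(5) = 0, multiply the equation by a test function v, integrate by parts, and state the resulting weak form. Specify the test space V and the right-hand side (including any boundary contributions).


V = H^1_0(0, 5) (so v(0) = v(5) = 0); weak form: ∫_0^5 u'v' dx = ∫_0^5 (2 - 2*x^2) v dx for all v ∈ V.

Multiply both sides by a test function v and integrate from 0 to 5:
  ∫_0^5 −u''(x) v(x) dx = ∫_0^5 f(x) v(x) dx.
Integrate the LHS by parts once:
  ∫_0^5 −u'' v dx = −[u'(x) v(x)]_0^5 + ∫_0^5 u'(x) v'(x) dx.
Thus ∫_0^5 u'(x) v'(x) dx = ∫_0^5 f(x) v(x) dx + [u'(x) v(x)]_0^5.
Choose V so that boundary terms are either known or forced to vanish.
u is Dirichlet: u(0) = u(5) = 0. Let V = H^1_0(0, 5); then v(0) = v(5) = 0, and [u' v]_0^5 = 0.
Weak formulation: find u (satisfying any essential BC) such that ∫_0^5 u'(x) v'(x) dx = ∫_0^5 f v dx for all v ∈ V.
Substituting f(x) = 2 - 2*x^2, the right-hand side is ∫_0^5 (2 - 2*x^2) v dx.


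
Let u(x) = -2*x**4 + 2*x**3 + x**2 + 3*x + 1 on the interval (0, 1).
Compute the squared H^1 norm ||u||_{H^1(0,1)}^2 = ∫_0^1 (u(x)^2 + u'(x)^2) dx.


||u||_{H^1}^2 = 16603/630

The H^1 norm (squared) on an interval (0, L) is
  ||u||_{H^1}^2 = ∫_0^L u(x)^2 dx + ∫_0^L u'(x)^2 dx.
Compute u'(x) = -8*x**3 + 6*x**2 + 2*x + 3.
Then u(x)^2 = 4*x**8 - 8*x**7 - 8*x**5 + 9*x**4 + 10*x**3 + 11*x**2 + 6*x + 1 and u'(x)^2 = 64*x**6 - 96*x**5 + 4*x**4 - 24*x**3 + 40*x**2 + 12*x + 9.
Integrate each monomial from 0 to 1 using ∫_0^1 c·x^n dx = c·1^(n+1)/(n+1):
  ∫_0^1 u(x)^2 dx = ∫_0^1 (4*x^8 - 8*x^7 - 8*x^5 + 9*x^4 + 10*x^3 + 11*x^2 + 6*x + 1) dx. Term by term:
    ∫_0^1 4*x^8 dx = 4/9;  ∫_0^1 -8*x^7 dx = -1;  ∫_0^1 -8*x^5 dx = -4/3;
    ∫_0^1 9*x^4 dx = 9/5;  ∫_0^1 10*x^3 dx = 5/2;  ∫_0^1 11*x^2 dx = 11/3;
    ∫_0^1 6*x dx = 3;  ∫_0^1 1 dx = 1.
  Sum: 4/9 − 1 − 4/3 + 9/5 + 5/2 + 11/3 + 3 + 1 = 907/90.
  ∫_0^1 u'(x)^2 dx = ∫_0^1 (64*x^6 - 96*x^5 + 4*x^4 - 24*x^3 + 40*x^2 + 12*x + 9) dx. Term by term:
    ∫_0^1 64*x^6 dx = 64/7;  ∫_0^1 -96*x^5 dx = -16;  ∫_0^1 4*x^4 dx = 4/5;
    ∫_0^1 -24*x^3 dx = -6;  ∫_0^1 40*x^2 dx = 40/3;  ∫_0^1 12*x dx = 6;
    ∫_0^1 9 dx = 9.
  Sum: 64/7 − 16 + 4/5 − 6 + 40/3 + 6 + 9 = 1709/105.
Adding: ||u||_{H^1}^2 = 907/90 + 1709/105 = 16603/630.


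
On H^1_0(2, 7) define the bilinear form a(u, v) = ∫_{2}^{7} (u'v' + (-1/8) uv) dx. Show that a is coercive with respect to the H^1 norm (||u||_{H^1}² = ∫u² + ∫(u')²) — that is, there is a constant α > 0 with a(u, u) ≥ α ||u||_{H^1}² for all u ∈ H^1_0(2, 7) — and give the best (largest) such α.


α = (-25/8 + π^2)/(π^2 + 25)

Coercivity of a(·,·) on H^1_0(2, 7) means a(u, u) ≥ α ||u||_{H^1}² for every u ∈ H^1_0.
The interval has length L = 5, and Poincaré/coercivity depend only on L. Here a(u, u) = ∫(u')² + (-1/8)·∫u².
Here c = -1/8 < 0 with |c| < (π/L)² = π^2/25, so coercivity still holds. The condition a(u,u) ≥ α||u||_{H^1}² reads (1−α)∫(u')² ≥ (α−c)∫u². Any admissible α is ≤ 1 (rapidly oscillating u have ∫u²/∫(u')² → 0), and α = 1 would force 0 ≥ (1−c)∫u², impossible since c < 1; so 1−α > 0. By the sharp Poincaré inequality on H^1_0 of an interval of length L, ∫(u')² ≥ (π/L)²∫u² with equality for the first sine mode sin(π(x−x₀)/L) (x₀ the left endpoint), so the inequality holds for all u iff (1−α)(π/L)² ≥ α − c, i.e. α ≤ ((π/L)² + c)/((π/L)² + 1) = (1 + c(L/π)²)/(1 + (L/π)²). (Direct route, valid since c ≤ 0: Poincaré gives c∫u² ≥ c(L/π)²∫(u')², so a(u,u) ≥ (1 + c(L/π)²)∫(u')², while ||u||_{H^1}² ≤ (1 + (L/π)²)∫(u')²; dividing yields the same α.) With (π/L)² = π^2/25 and c = -1/8, the largest admissible constant is α = ((π/L)² + c)/((π/L)² + 1).
Simplifying, α = (-25/8 + π^2)/(π^2 + 25).


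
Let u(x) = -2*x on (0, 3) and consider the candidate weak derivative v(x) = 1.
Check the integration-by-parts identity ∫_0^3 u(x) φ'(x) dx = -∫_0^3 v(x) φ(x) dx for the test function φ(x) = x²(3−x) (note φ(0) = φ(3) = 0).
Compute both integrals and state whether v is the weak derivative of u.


LHS = 27/2, RHS = -27/4. No, v is not the weak derivative of u.

u(x) = -2*x, classical derivative u'(x) = -2.
φ(x) = x²(3−x), so φ'(x) = 3*x*(2 - x).
Note φ(0) = φ(3) = 0, so the boundary term u·φ vanishes.
LHS = ∫_0^3 u(x) φ'(x) dx = ∫_0^3 (6*x^3 - 12*x^2) dx. Term by term:
  ∫_0^3 6*x^3 dx = 243/2;  ∫_0^3 -12*x^2 dx = -108.
Sum: 243/2 − 108 = 27/2.
So LHS = 27/2.
∫_0^3 v(x) φ(x) dx = ∫_0^3 (-x^3 + 3*x^2) dx. Term by term:
  ∫_0^3 -x^3 dx = -81/4;  ∫_0^3 3*x^2 dx = 27.
Sum: -81/4 + 27 = 27/4.
So RHS = -∫_0^3 v(x) φ(x) dx = -27/4.
LHS − RHS = 81/4 ≠ 0, so the identity fails.
(For a valid weak derivative the identity must hold for EVERY test function, in particular this one. The failure shows v is NOT the weak derivative of u.)
Correct weak derivative would be u'(x) = -2.


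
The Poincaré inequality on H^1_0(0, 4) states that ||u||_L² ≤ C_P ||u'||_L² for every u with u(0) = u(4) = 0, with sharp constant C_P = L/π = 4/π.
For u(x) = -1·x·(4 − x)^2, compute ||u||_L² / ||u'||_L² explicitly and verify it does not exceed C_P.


||u||_L² / ||u'||_L² = 2*sqrt(14)/7 < C_P = 4/π.

u(x) = -1·x·(4 − x)^2, so u'(x) = (4 - 3*x)*(x - 4).
u(x) = -1·x·(4 − x)^2 vanishes at x = 0 and x = 4, so u ∈ H^1_0(0, 4). Differentiate via the product rule and integrate the resulting polynomials term by term.
  ∫_0^4 u² dx = ∫_0^4 (x^6 - 16*x^5 + 96*x^4 - 256*x^3 + 256*x^2) dx. Term by term:
    ∫_0^4 x^6 dx = 16384/7;  ∫_0^4 -16*x^5 dx = -32768/3;  ∫_0^4 96*x^4 dx = 98304/5;
    ∫_0^4 -256*x^3 dx = -16384;  ∫_0^4 256*x^2 dx = 16384/3.
  Sum: 16384/7 − 32768/3 + 98304/5 − 16384 + 16384/3 = 16384/105.
  ∫_0^4 (u')² dx = ∫_0^4 (9*x^4 - 96*x^3 + 352*x^2 - 512*x + 256) dx. Term by term:
    ∫_0^4 9*x^4 dx = 9216/5;  ∫_0^4 -96*x^3 dx = -6144;  ∫_0^4 352*x^2 dx = 22528/3;
    ∫_0^4 -512*x dx = -4096;  ∫_0^4 256 dx = 1024.
  Sum: 9216/5 − 6144 + 22528/3 − 4096 + 1024 = 2048/15.
∫_0^4 u² dx = 16384/105, so ||u||_L² = 128*sqrt(105)/105.
∫_0^4 (u')² dx = 2048/15, so ||u'||_L² = 32*sqrt(30)/15.
Ratio ||u||_L² / ||u'||_L² = 2*sqrt(14)/7.
Sharp Poincaré constant on H^1_0(0, 4) is C_P = L/π = 4/π, achieved by sin(π/4·x).
A polynomial bump cannot attain the sharp Poincaré constant (only the first sine eigenfunction does), so the ratio is strictly less than C_P, consistent with ||u||_L² ≤ C_P ||u'||_L².


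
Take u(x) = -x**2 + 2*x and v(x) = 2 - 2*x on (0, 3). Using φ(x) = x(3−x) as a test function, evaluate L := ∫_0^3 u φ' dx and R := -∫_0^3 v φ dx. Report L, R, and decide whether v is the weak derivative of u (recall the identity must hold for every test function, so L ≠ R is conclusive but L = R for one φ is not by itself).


LHS = 9/2, RHS = 9/2. Yes, v = u' weakly.

u(x) = -x**2 + 2*x, classical derivative u'(x) = 2 - 2*x.
φ(x) = x(3−x), so φ'(x) = 3 - 2*x.
Note φ(0) = φ(3) = 0, so the boundary term u·φ vanishes.
LHS = ∫_0^3 u(x) φ'(x) dx = ∫_0^3 (2*x^3 - 7*x^2 + 6*x) dx. Term by term:
  ∫_0^3 2*x^3 dx = 81/2;  ∫_0^3 -7*x^2 dx = -63;  ∫_0^3 6*x dx = 27.
Sum: 81/2 − 63 + 27 = 9/2.
So LHS = 9/2.
∫_0^3 v(x) φ(x) dx = ∫_0^3 (2*x^3 - 8*x^2 + 6*x) dx. Term by term:
  ∫_0^3 2*x^3 dx = 81/2;  ∫_0^3 -8*x^2 dx = -72;  ∫_0^3 6*x dx = 27.
Sum: 81/2 − 72 + 27 = -9/2.
So RHS = -∫_0^3 v(x) φ(x) dx = 9/2.
LHS = RHS, so the identity holds for this test φ.
Moreover u is smooth here and v(x) = u'(x) = 2 - 2*x pointwise, so the identity holds for every test function. Hence v is the weak derivative of u.


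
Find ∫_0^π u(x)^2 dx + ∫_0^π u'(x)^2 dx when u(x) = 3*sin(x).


||u||_{H^1(0,π)}^2 = 9*π

u'(x) = 3*cos(x).
Expand u² and (u')² and integrate term by term on (0, π), using: for integers n ≥ 1, ∫_0^π sin²(nx) dx = ∫_0^π cos²(nx) dx = π/2; for n ≠ n', ∫_0^π sin(nx)sin(n'x) dx = ∫_0^π cos(nx)cos(n'x) dx = 0; and by product-to-sum, ∫_0^π sin(nx)cos(n'x) dx = ½∫_0^π [sin((n+n')x) + sin((n−n')x)] dx, which is 0 when n+n' is even and 2n/(n²−n'²) when n+n' is odd (it need not vanish on (0, π)).
  u² squared terms: (3)²·∫sin(x)² dx = 9·π/2 = 9*π/2.
  So ∫_0^π u² dx = 9*π/2.
  (u')² squared terms: (3)²·∫cos(x)² dx = 9·π/2 = 9*π/2.
  So ∫_0^π (u')² dx = 9*π/2.
||u||_{H^1}^2 = (9*π/2) + (9*π/2) = 9*π.


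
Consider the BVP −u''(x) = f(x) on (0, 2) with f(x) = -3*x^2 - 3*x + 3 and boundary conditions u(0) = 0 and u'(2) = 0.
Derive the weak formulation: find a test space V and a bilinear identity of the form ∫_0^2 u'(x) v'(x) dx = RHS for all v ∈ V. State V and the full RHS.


V = {v ∈ H^1(0, 2) : v(0) = 0} (test functions vanish at x = 0 where u is specified); weak form: ∫_0^2 u'v' dx = ∫_0^2 (-3*x^2 - 3*x + 3) v dx for all v ∈ V.

Multiply both sides by a test function v and integrate from 0 to 2:
  ∫_0^2 −u''(x) v(x) dx = ∫_0^2 f(x) v(x) dx.
Integrate the LHS by parts once:
  ∫_0^2 −u'' v dx = −[u'(x) v(x)]_0^2 + ∫_0^2 u'(x) v'(x) dx.
Thus ∫_0^2 u'(x) v'(x) dx = ∫_0^2 f(x) v(x) dx + [u'(x) v(x)]_0^2.
Choose V so that boundary terms are either known or forced to vanish.
Mixed BC: u(0) = 0 (Dirichlet) and u'(2) = 0 (Neumann). Define V = {v ∈ H^1(0, 2) : v(0) = 0}. Then [u' v]_0^2 = u'(2)·v(2) − u'(0)·0 = 0.
Weak formulation: find u (satisfying any essential BC) such that ∫_0^2 u'(x) v'(x) dx = ∫_0^2 f v dx for all v ∈ V (Dirichlet at 0 absorbed into V; the Neumann datum at x = 2 is zero, so no boundary term remains).
Substituting f(x) = -3*x^2 - 3*x + 3, the right-hand side is ∫_0^2 (-3*x^2 - 3*x + 3) v dx.


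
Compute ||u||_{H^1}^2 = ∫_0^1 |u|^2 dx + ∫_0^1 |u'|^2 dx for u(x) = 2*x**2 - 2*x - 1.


||u||_{H^1}^2 = 47/15

The H^1 norm (squared) on an interval (0, L) is
  ||u||_{H^1}^2 = ∫_0^L u(x)^2 dx + ∫_0^L u'(x)^2 dx.
Compute u'(x) = 4*x - 2.
Then u(x)^2 = 4*x**4 - 8*x**3 + 4*x + 1 and u'(x)^2 = 16*x**2 - 16*x + 4.
Integrate each monomial from 0 to 1 using ∫_0^1 c·x^n dx = c·1^(n+1)/(n+1):
  ∫_0^1 u(x)^2 dx = ∫_0^1 (4*x^4 - 8*x^3 + 4*x + 1) dx. Term by term:
    ∫_0^1 4*x^4 dx = 4/5;  ∫_0^1 -8*x^3 dx = -2;  ∫_0^1 4*x dx = 2;
    ∫_0^1 1 dx = 1.
  Sum: 4/5 − 2 + 2 + 1 = 9/5.
  ∫_0^1 u'(x)^2 dx = ∫_0^1 (16*x^2 - 16*x + 4) dx. Term by term:
    ∫_0^1 16*x^2 dx = 16/3;  ∫_0^1 -16*x dx = -8;  ∫_0^1 4 dx = 4.
  Sum: 16/3 − 8 + 4 = 4/3.
Adding: ||u||_{H^1}^2 = 9/5 + 4/3 = 47/15.


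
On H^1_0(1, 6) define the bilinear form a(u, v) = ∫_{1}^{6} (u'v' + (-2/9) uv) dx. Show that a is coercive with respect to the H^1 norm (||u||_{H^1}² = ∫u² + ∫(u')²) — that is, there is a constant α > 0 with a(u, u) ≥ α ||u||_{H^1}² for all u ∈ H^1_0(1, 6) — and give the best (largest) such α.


α = (-50/9 + π^2)/(π^2 + 25)

Coercivity of a(·,·) on H^1_0(1, 6) means a(u, u) ≥ α ||u||_{H^1}² for every u ∈ H^1_0.
The interval has length L = 5, and Poincaré/coercivity depend only on L. Here a(u, u) = ∫(u')² + (-2/9)·∫u².
Here c = -2/9 < 0 with |c| < (π/L)² = π^2/25, so coercivity still holds. The condition a(u,u) ≥ α||u||_{H^1}² reads (1−α)∫(u')² ≥ (α−c)∫u². Any admissible α is ≤ 1 (rapidly oscillating u have ∫u²/∫(u')² → 0), and α = 1 would force 0 ≥ (1−c)∫u², impossible since c < 1; so 1−α > 0. By the sharp Poincaré inequality on H^1_0 of an interval of length L, ∫(u')² ≥ (π/L)²∫u² with equality for the first sine mode sin(π(x−x₀)/L) (x₀ the left endpoint), so the inequality holds for all u iff (1−α)(π/L)² ≥ α − c, i.e. α ≤ ((π/L)² + c)/((π/L)² + 1) = (1 + c(L/π)²)/(1 + (L/π)²). (Direct route, valid since c ≤ 0: Poincaré gives c∫u² ≥ c(L/π)²∫(u')², so a(u,u) ≥ (1 + c(L/π)²)∫(u')², while ||u||_{H^1}² ≤ (1 + (L/π)²)∫(u')²; dividing yields the same α.) With (π/L)² = π^2/25 and c = -2/9, the largest admissible constant is α = ((π/L)² + c)/((π/L)² + 1).
Simplifying, α = (-50/9 + π^2)/(π^2 + 25).


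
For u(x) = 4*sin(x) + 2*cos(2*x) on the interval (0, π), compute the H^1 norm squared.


||u||_{H^1(0,π)}^2 = -160/3 + 26*π

u'(x) = -4*sin(2*x) + 4*cos(x).
Expand u² and (u')² and integrate term by term on (0, π), using: for integers n ≥ 1, ∫_0^π sin²(nx) dx = ∫_0^π cos²(nx) dx = π/2; for n ≠ n', ∫_0^π sin(nx)sin(n'x) dx = ∫_0^π cos(nx)cos(n'x) dx = 0; and by product-to-sum, ∫_0^π sin(nx)cos(n'x) dx = ½∫_0^π [sin((n+n')x) + sin((n−n')x)] dx, which is 0 when n+n' is even and 2n/(n²−n'²) when n+n' is odd (it need not vanish on (0, π)).
  u² squared terms: (2)²·∫cos(2x)² dx = 4·π/2 = 2*π;  (4)²·∫sin(x)² dx = 16·π/2 = 8*π.
  u² cross terms: 2·(2)·(4)·∫cos(2x)·sin(x) dx = 16·(-2/3) = -32/3.
  So ∫_0^π u² dx = 2*π + 8*π − 32/3 = -32/3 + 10*π.
  (u')² squared terms: (-4)²·∫sin(2x)² dx = 16·π/2 = 8*π;  (4)²·∫cos(x)² dx = 16·π/2 = 8*π.
  (u')² cross terms: 2·(-4)·(4)·∫sin(2x)·cos(x) dx = -32·(4/3) = -128/3.
  So ∫_0^π (u')² dx = 8*π + 8*π − 128/3 = -128/3 + 16*π.
||u||_{H^1}^2 = (-32/3 + 10*π) + (-128/3 + 16*π) = -160/3 + 26*π.


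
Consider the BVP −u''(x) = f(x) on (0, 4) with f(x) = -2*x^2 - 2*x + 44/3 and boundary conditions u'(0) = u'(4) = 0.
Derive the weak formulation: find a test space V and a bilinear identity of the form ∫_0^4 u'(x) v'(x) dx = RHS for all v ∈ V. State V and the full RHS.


V = H^1(0, 4) (no boundary constraint on v; u is determined up to an additive constant); weak form: ∫_0^4 u'v' dx = ∫_0^4 (-2*x^2 - 2*x + 44/3) v dx for all v ∈ V.

Multiply both sides by a test function v and integrate from 0 to 4:
  ∫_0^4 −u''(x) v(x) dx = ∫_0^4 f(x) v(x) dx.
Integrate the LHS by parts once:
  ∫_0^4 −u'' v dx = −[u'(x) v(x)]_0^4 + ∫_0^4 u'(x) v'(x) dx.
Thus ∫_0^4 u'(x) v'(x) dx = ∫_0^4 f(x) v(x) dx + [u'(x) v(x)]_0^4.
Choose V so that boundary terms are either known or forced to vanish.
u has homogeneous Neumann: u'(0) = u'(4) = 0. So [u' v]_0^4 = 0·v(4) − 0·v(0) = 0 for any v; take V = H^1(0, 4).
Weak formulation: find u (satisfying any essential BC) such that ∫_0^4 u'(x) v'(x) dx = ∫_0^4 f v dx for all v ∈ V (homogeneous Neumann, so boundary terms vanish).
Substituting f(x) = -2*x^2 - 2*x + 44/3, the right-hand side is ∫_0^4 (-2*x^2 - 2*x + 44/3) v dx.
Compatibility check (pure Neumann): taking v ≡ 1 ∈ V gives 0 = ∫_0^4 f dx + (0) − (0), i.e. ∫_0^4 f dx must equal u'(0) − u'(4) = 0. Indeed ∫_0^4 (-2*x^2 - 2*x + 44/3) dx = 0, so the data are compatible. The solution is then unique only up to an additive constant (fix it e.g. by requiring ∫_0^4 u dx = 0).


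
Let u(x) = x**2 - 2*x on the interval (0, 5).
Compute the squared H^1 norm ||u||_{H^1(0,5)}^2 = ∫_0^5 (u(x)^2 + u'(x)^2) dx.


||u||_{H^1}^2 = 760/3

The H^1 norm (squared) on an interval (0, L) is
  ||u||_{H^1}^2 = ∫_0^L u(x)^2 dx + ∫_0^L u'(x)^2 dx.
Compute u'(x) = 2*x - 2.
Then u(x)^2 = x**4 - 4*x**3 + 4*x**2 and u'(x)^2 = 4*x**2 - 8*x + 4.
Integrate each monomial from 0 to 5 using ∫_0^5 c·x^n dx = c·5^(n+1)/(n+1):
  ∫_0^5 u(x)^2 dx = ∫_0^5 (x^4 - 4*x^3 + 4*x^2) dx. Term by term:
    ∫_0^5 x^4 dx = 625;  ∫_0^5 -4*x^3 dx = -625;  ∫_0^5 4*x^2 dx = 500/3.
  Sum: 625 − 625 + 500/3 = 500/3.
  ∫_0^5 u'(x)^2 dx = ∫_0^5 (4*x^2 - 8*x + 4) dx. Term by term:
    ∫_0^5 4*x^2 dx = 500/3;  ∫_0^5 -8*x dx = -100;  ∫_0^5 4 dx = 20.
  Sum: 500/3 − 100 + 20 = 260/3.
Adding: ||u||_{H^1}^2 = 500/3 + 260/3 = 760/3.


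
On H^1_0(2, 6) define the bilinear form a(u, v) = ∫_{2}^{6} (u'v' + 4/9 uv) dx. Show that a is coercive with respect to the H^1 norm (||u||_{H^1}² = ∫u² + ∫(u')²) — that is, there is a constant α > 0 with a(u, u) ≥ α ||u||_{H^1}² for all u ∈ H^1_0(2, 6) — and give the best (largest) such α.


α = (64/9 + π^2)/(π^2 + 16)

Coercivity of a(·,·) on H^1_0(2, 6) means a(u, u) ≥ α ||u||_{H^1}² for every u ∈ H^1_0.
The interval has length L = 4, and Poincaré/coercivity depend only on L. Here a(u, u) = ∫(u')² + (4/9)·∫u².
Here 0 < c = 4/9 < 1. The condition a(u,u) ≥ α||u||_{H^1}² reads (1−α)∫(u')² ≥ (α−c)∫u². Any admissible α is ≤ 1 (rapidly oscillating u have ∫u²/∫(u')² → 0), and α = 1 would force 0 ≥ (1−c)∫u², impossible since c < 1; so 1−α > 0. By the sharp Poincaré inequality on H^1_0 of an interval of length L, ∫(u')² ≥ (π/L)²∫u² with equality for the first sine mode sin(π(x−x₀)/L) (x₀ the left endpoint), so the inequality holds for all u iff (1−α)(π/L)² ≥ α − c, i.e. α ≤ ((π/L)² + c)/((π/L)² + 1) = (1 + c(L/π)²)/(1 + (L/π)²). With (π/L)² = π^2/16 and c = 4/9, the largest admissible constant is α = ((π/L)² + c)/((π/L)² + 1).
Simplifying, α = (64/9 + π^2)/(π^2 + 16).


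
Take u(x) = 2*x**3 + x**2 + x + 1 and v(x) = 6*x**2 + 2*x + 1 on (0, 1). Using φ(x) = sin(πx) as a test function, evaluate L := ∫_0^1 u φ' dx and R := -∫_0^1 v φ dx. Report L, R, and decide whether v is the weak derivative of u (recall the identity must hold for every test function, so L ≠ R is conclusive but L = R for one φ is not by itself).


LHS = -10/π + 24/π^3, RHS = -10/π + 24/π^3. Yes, v = u' weakly.

u(x) = 2*x**3 + x**2 + x + 1, classical derivative u'(x) = 6*x**2 + 2*x + 1.
φ(x) = sin(πx), so φ'(x) = π*cos(π*x).
Note φ(0) = φ(1) = 0, so the boundary term u·φ vanishes.
LHS = ∫_0^1 u(x) φ'(x) dx = ∫_0^1 (2*π*x^3*cos(π*x) + π*x^2*cos(π*x) + π*x*cos(π*x) + π*cos(π*x)) dx. Term by term:
  ∫_0^1 π*cos(π*x) dx = 0;  ∫_0^1 π*x*cos(π*x) dx = -2/π;  ∫_0^1 π*x^2*cos(π*x) dx = -2/π;
  ∫_0^1 2*π*x^3*cos(π*x) dx = -6/π + 24/π^3.
Sum: 0 − 2/π − 2/π + -6/π + 24/π^3 = -10/π + 24/π^3.
So LHS = -10/π + 24/π^3.
∫_0^1 v(x) φ(x) dx = ∫_0^1 (6*x^2*sin(π*x) + 2*x*sin(π*x) + sin(π*x)) dx. Term by term:
  ∫_0^1 2*x*sin(π*x) dx = 2/π;  ∫_0^1 6*x^2*sin(π*x) dx = -24/π^3 + 6/π;  ∫_0^1 sin(π*x) dx = 2/π.
Sum: 2/π + -24/π^3 + 6/π + 2/π = -24/π^3 + 10/π.
So RHS = -∫_0^1 v(x) φ(x) dx = -10/π + 24/π^3.
LHS = RHS, so the identity holds for this test φ.
Moreover u is smooth here and v(x) = u'(x) = 6*x**2 + 2*x + 1 pointwise, so the identity holds for every test function. Hence v is the weak derivative of u.


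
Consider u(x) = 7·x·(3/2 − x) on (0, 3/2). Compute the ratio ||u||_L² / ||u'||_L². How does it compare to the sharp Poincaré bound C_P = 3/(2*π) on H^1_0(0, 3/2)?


||u||_L² / ||u'||_L² = 3*sqrt(10)/20 < C_P = 3/(2*π).

u(x) = 7·x·(3/2 − x), so u'(x) = 21/2 - 14*x.
u(x) = 7·x·(3/2 − x) vanishes at x = 0 and x = 3/2, so u ∈ H^1_0(0, 3/2). Differentiate via the product rule and integrate the resulting polynomials term by term.
  ∫_0^3/2 u² dx = ∫_0^3/2 (49*x^4 - 147*x^3 + 441*x^2/4) dx. Term by term:
    ∫_0^3/2 49*x^4 dx = 11907/160;  ∫_0^3/2 -147*x^3 dx = -11907/64;  ∫_0^3/2 441*x^2/4 dx = 3969/32.
  Sum: 11907/160 − 11907/64 + 3969/32 = 3969/320.
  ∫_0^3/2 (u')² dx = ∫_0^3/2 (196*x^2 - 294*x + 441/4) dx. Term by term:
    ∫_0^3/2 196*x^2 dx = 441/2;  ∫_0^3/2 -294*x dx = -1323/4;  ∫_0^3/2 441/4 dx = 1323/8.
  Sum: 441/2 − 1323/4 + 1323/8 = 441/8.
∫_0^3/2 u² dx = 3969/320, so ||u||_L² = 63*sqrt(5)/40.
∫_0^3/2 (u')² dx = 441/8, so ||u'||_L² = 21*sqrt(2)/4.
Ratio ||u||_L² / ||u'||_L² = 3*sqrt(10)/20.
Sharp Poincaré constant on H^1_0(0, 3/2) is C_P = L/π = 3/(2*π), achieved by sin(2*π/3·x).
A polynomial bump cannot attain the sharp Poincaré constant (only the first sine eigenfunction does), so the ratio is strictly less than C_P, consistent with ||u||_L² ≤ C_P ||u'||_L².


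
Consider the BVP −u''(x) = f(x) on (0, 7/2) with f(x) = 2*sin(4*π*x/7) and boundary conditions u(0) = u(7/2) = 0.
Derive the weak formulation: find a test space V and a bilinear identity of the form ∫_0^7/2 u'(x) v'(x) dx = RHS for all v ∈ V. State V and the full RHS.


V = H^1_0(0, 7/2) (so v(0) = v(7/2) = 0); weak form: ∫_0^7/2 u'v' dx = ∫_0^7/2 (2*sin(4*π*x/7)) v dx for all v ∈ V.

Multiply both sides by a test function v and integrate from 0 to 7/2:
  ∫_0^7/2 −u''(x) v(x) dx = ∫_0^7/2 f(x) v(x) dx.
Integrate the LHS by parts once:
  ∫_0^7/2 −u'' v dx = −[u'(x) v(x)]_0^7/2 + ∫_0^7/2 u'(x) v'(x) dx.
Thus ∫_0^7/2 u'(x) v'(x) dx = ∫_0^7/2 f(x) v(x) dx + [u'(x) v(x)]_0^7/2.
Choose V so that boundary terms are either known or forced to vanish.
u is Dirichlet: u(0) = u(7/2) = 0. Let V = H^1_0(0, 7/2); then v(0) = v(7/2) = 0, and [u' v]_0^7/2 = 0.
Weak formulation: find u (satisfying any essential BC) such that ∫_0^7/2 u'(x) v'(x) dx = ∫_0^7/2 f v dx for all v ∈ V.
Substituting f(x) = 2*sin(4*π*x/7), the right-hand side is ∫_0^7/2 (2*sin(4*π*x/7)) v dx.


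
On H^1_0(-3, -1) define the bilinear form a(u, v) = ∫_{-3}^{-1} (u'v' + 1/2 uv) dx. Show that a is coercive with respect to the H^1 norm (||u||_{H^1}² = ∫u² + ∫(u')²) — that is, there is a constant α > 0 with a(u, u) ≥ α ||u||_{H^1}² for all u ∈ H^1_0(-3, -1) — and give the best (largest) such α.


α = (2 + π^2)/(4 + π^2)

Coercivity of a(·,·) on H^1_0(-3, -1) means a(u, u) ≥ α ||u||_{H^1}² for every u ∈ H^1_0.
The interval has length L = 2, and Poincaré/coercivity depend only on L. Here a(u, u) = ∫(u')² + (1/2)·∫u².
Here 0 < c = 1/2 < 1. The condition a(u,u) ≥ α||u||_{H^1}² reads (1−α)∫(u')² ≥ (α−c)∫u². Any admissible α is ≤ 1 (rapidly oscillating u have ∫u²/∫(u')² → 0), and α = 1 would force 0 ≥ (1−c)∫u², impossible since c < 1; so 1−α > 0. By the sharp Poincaré inequality on H^1_0 of an interval of length L, ∫(u')² ≥ (π/L)²∫u² with equality for the first sine mode sin(π(x−x₀)/L) (x₀ the left endpoint), so the inequality holds for all u iff (1−α)(π/L)² ≥ α − c, i.e. α ≤ ((π/L)² + c)/((π/L)² + 1) = (1 + c(L/π)²)/(1 + (L/π)²). With (π/L)² = π^2/4 and c = 1/2, the largest admissible constant is α = ((π/L)² + c)/((π/L)² + 1).
Simplifying, α = (2 + π^2)/(4 + π^2).


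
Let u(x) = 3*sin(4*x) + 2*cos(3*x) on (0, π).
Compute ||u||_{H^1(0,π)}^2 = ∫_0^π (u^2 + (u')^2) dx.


||u||_{H^1(0,π)}^2 = 960/7 + 193*π/2

u'(x) = -6*sin(3*x) + 12*cos(4*x).
Expand u² and (u')² and integrate term by term on (0, π), using: for integers n ≥ 1, ∫_0^π sin²(nx) dx = ∫_0^π cos²(nx) dx = π/2; for n ≠ n', ∫_0^π sin(nx)sin(n'x) dx = ∫_0^π cos(nx)cos(n'x) dx = 0; and by product-to-sum, ∫_0^π sin(nx)cos(n'x) dx = ½∫_0^π [sin((n+n')x) + sin((n−n')x)] dx, which is 0 when n+n' is even and 2n/(n²−n'²) when n+n' is odd (it need not vanish on (0, π)).
  u² squared terms: (2)²·∫cos(3x)² dx = 4·π/2 = 2*π;  (3)²·∫sin(4x)² dx = 9·π/2 = 9*π/2.
  u² cross terms: 2·(2)·(3)·∫cos(3x)·sin(4x) dx = 12·(8/7) = 96/7.
  So ∫_0^π u² dx = 2*π + 9*π/2 + 96/7 = 96/7 + 13*π/2.
  (u')² squared terms: (-6)²·∫sin(3x)² dx = 36·π/2 = 18*π;  (12)²·∫cos(4x)² dx = 144·π/2 = 72*π.
  (u')² cross terms: 2·(-6)·(12)·∫sin(3x)·cos(4x) dx = -144·(-6/7) = 864/7.
  So ∫_0^π (u')² dx = 18*π + 72*π + 864/7 = 864/7 + 90*π.
||u||_{H^1}^2 = (96/7 + 13*π/2) + (864/7 + 90*π) = 960/7 + 193*π/2.


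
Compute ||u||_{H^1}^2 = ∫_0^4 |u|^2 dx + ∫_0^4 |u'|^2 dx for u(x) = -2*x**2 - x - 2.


||u||_{H^1}^2 = 25868/15

The H^1 norm (squared) on an interval (0, L) is
  ||u||_{H^1}^2 = ∫_0^L u(x)^2 dx + ∫_0^L u'(x)^2 dx.
Compute u'(x) = -4*x - 1.
Then u(x)^2 = 4*x**4 + 4*x**3 + 9*x**2 + 4*x + 4 and u'(x)^2 = 16*x**2 + 8*x + 1.
Integrate each monomial from 0 to 4 using ∫_0^4 c·x^n dx = c·4^(n+1)/(n+1):
  ∫_0^4 u(x)^2 dx = ∫_0^4 (4*x^4 + 4*x^3 + 9*x^2 + 4*x + 4) dx. Term by term:
    ∫_0^4 4*x^4 dx = 4096/5;  ∫_0^4 4*x^3 dx = 256;  ∫_0^4 9*x^2 dx = 192;
    ∫_0^4 4*x dx = 32;  ∫_0^4 4 dx = 16.
  Sum: 4096/5 + 256 + 192 + 32 + 16 = 6576/5.
  ∫_0^4 u'(x)^2 dx = ∫_0^4 (16*x^2 + 8*x + 1) dx. Term by term:
    ∫_0^4 16*x^2 dx = 1024/3;  ∫_0^4 8*x dx = 64;  ∫_0^4 1 dx = 4.
  Sum: 1024/3 + 64 + 4 = 1228/3.
Adding: ||u||_{H^1}^2 = 6576/5 + 1228/3 = 25868/15.


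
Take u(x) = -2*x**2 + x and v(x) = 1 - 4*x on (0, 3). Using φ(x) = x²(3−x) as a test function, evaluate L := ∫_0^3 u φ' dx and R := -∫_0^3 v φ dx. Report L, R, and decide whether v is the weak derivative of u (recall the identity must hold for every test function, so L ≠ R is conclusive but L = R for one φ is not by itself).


LHS = 837/20, RHS = 837/20. Yes, v = u' weakly.

u(x) = -2*x**2 + x, classical derivative u'(x) = 1 - 4*x.
φ(x) = x²(3−x), so φ'(x) = 3*x*(2 - x).
Note φ(0) = φ(3) = 0, so the boundary term u·φ vanishes.
LHS = ∫_0^3 u(x) φ'(x) dx = ∫_0^3 (6*x^4 - 15*x^3 + 6*x^2) dx. Term by term:
  ∫_0^3 6*x^4 dx = 1458/5;  ∫_0^3 -15*x^3 dx = -1215/4;  ∫_0^3 6*x^2 dx = 54.
Sum: 1458/5 − 1215/4 + 54 = 837/20.
So LHS = 837/20.
∫_0^3 v(x) φ(x) dx = ∫_0^3 (4*x^4 - 13*x^3 + 3*x^2) dx. Term by term:
  ∫_0^3 4*x^4 dx = 972/5;  ∫_0^3 -13*x^3 dx = -1053/4;  ∫_0^3 3*x^2 dx = 27.
Sum: 972/5 − 1053/4 + 27 = -837/20.
So RHS = -∫_0^3 v(x) φ(x) dx = 837/20.
LHS = RHS, so the identity holds for this test φ.
Moreover u is smooth here and v(x) = u'(x) = 1 - 4*x pointwise, so the identity holds for every test function. Hence v is the weak derivative of u.


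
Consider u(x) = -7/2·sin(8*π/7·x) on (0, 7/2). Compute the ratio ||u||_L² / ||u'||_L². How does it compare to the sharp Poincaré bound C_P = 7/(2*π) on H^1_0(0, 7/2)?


||u||_L² / ||u'||_L² = 7/(8*π) < C_P = 7/(2*π).

u(x) = -7/2·sin(8*π/7·x), so u'(x) = -4*π*cos(8*π*x/7).
Writing u(x) = A·sin(kπx/L) with A = -7/2 and k = 4, use ∫_0^L sin²(kπx/L) dx = L/2 and ∫_0^L cos²(kπx/L) dx = L/2.
u² = 49/4·sin²(8*π/7·x) and (u')² = 16*π^2·cos²(8*π/7·x), and each of sin², cos² integrates to L/2 = 7/4 over (0, 7/2).
∫_0^7/2 u² dx = 343/16, so ||u||_L² = 7*sqrt(7)/4.
∫_0^7/2 (u')² dx = 28*π^2, so ||u'||_L² = 2*sqrt(7)*π.
Ratio ||u||_L² / ||u'||_L² = 7/(8*π).
Sharp Poincaré constant on H^1_0(0, 7/2) is C_P = L/π = 7/(2*π), achieved by sin(2*π/7·x).
This is the k = 4 harmonic; the ratio L/(kπ) is strictly less than C_P = L/π, consistent with the sharp inequality ||u||_L² ≤ C_P ||u'||_L².


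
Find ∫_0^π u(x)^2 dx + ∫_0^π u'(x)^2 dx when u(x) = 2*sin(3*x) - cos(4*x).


||u||_{H^1(0,π)}^2 = 408/7 + 57*π/2

u'(x) = 4*sin(4*x) + 6*cos(3*x).
Expand u² and (u')² and integrate term by term on (0, π), using: for integers n ≥ 1, ∫_0^π sin²(nx) dx = ∫_0^π cos²(nx) dx = π/2; for n ≠ n', ∫_0^π sin(nx)sin(n'x) dx = ∫_0^π cos(nx)cos(n'x) dx = 0; and by product-to-sum, ∫_0^π sin(nx)cos(n'x) dx = ½∫_0^π [sin((n+n')x) + sin((n−n')x)] dx, which is 0 when n+n' is even and 2n/(n²−n'²) when n+n' is odd (it need not vanish on (0, π)).
  u² squared terms: (-1)²·∫cos(4x)² dx = 1·π/2 = π/2;  (2)²·∫sin(3x)² dx = 4·π/2 = 2*π.
  u² cross terms: 2·(-1)·(2)·∫cos(4x)·sin(3x) dx = -4·(-6/7) = 24/7.
  So ∫_0^π u² dx = π/2 + 2*π + 24/7 = 24/7 + 5*π/2.
  (u')² squared terms: (4)²·∫sin(4x)² dx = 16·π/2 = 8*π;  (6)²·∫cos(3x)² dx = 36·π/2 = 18*π.
  (u')² cross terms: 2·(4)·(6)·∫sin(4x)·cos(3x) dx = 48·(8/7) = 384/7.
  So ∫_0^π (u')² dx = 8*π + 18*π + 384/7 = 384/7 + 26*π.
||u||_{H^1}^2 = (24/7 + 5*π/2) + (384/7 + 26*π) = 408/7 + 57*π/2.


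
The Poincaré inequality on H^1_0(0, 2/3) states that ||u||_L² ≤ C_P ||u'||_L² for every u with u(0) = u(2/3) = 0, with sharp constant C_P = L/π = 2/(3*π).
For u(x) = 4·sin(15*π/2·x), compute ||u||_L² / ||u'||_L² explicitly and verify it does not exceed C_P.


||u||_L² / ||u'||_L² = 2/(15*π) < C_P = 2/(3*π).

u(x) = 4·sin(15*π/2·x), so u'(x) = 30*π*cos(15*π*x/2).
Writing u(x) = A·sin(kπx/L) with A = 4 and k = 5, use ∫_0^L sin²(kπx/L) dx = L/2 and ∫_0^L cos²(kπx/L) dx = L/2.
u² = 16·sin²(15*π/2·x) and (u')² = 900*π^2·cos²(15*π/2·x), and each of sin², cos² integrates to L/2 = 1/3 over (0, 2/3).
∫_0^2/3 u² dx = 16/3, so ||u||_L² = 4*sqrt(3)/3.
∫_0^2/3 (u')² dx = 300*π^2, so ||u'||_L² = 10*sqrt(3)*π.
Ratio ||u||_L² / ||u'||_L² = 2/(15*π).
Sharp Poincaré constant on H^1_0(0, 2/3) is C_P = L/π = 2/(3*π), achieved by sin(3*π/2·x).
This is the k = 5 harmonic; the ratio L/(kπ) is strictly less than C_P = L/π, consistent with the sharp inequality ||u||_L² ≤ C_P ||u'||_L².
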